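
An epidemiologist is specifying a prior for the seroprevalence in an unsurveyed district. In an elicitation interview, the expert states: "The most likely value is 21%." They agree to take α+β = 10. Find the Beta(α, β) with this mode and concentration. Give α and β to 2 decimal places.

For α,β > 1 the Beta mode is (α−1)/(α+β−2). With α+β = 10, the mode is (α−1)/8.
Set (α−1)/8 = 0.21 → α = 1 + 0.21·8 = 2.68.
β = 10 − α = 7.32.

α = 2.68, β = 7.32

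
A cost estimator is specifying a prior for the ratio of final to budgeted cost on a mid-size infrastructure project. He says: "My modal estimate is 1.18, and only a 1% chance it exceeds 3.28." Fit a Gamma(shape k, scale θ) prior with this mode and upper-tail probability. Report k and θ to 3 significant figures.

Gamma(k,θ) with k>1 has mode (k−1)θ, so θ = 1.18/(k−1).
Need P(X < 3.28) = 0.99 with θ tied to k this way. Start at k = 2, θ = 1.18: P(X<3.28) ≈ 0.765.
Too low — raise k to concentrate. Iterating converges to k ≈ 5.39.
Then θ = 1.18/(5.39−1) ≈ 0.269.

k ≈ 5.39, θ ≈ 0.269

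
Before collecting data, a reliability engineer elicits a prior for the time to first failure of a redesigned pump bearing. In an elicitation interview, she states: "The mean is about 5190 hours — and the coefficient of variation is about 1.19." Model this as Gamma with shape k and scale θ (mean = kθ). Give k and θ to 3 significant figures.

k ≈ 0.706, θ ≈ 7350

For Gamma(k, scale θ): mean = kθ, variance = kθ², so CV = 1/√k.
CV = 1.19, hence k = 1/CV² = 0.706.
Then θ = mean/k = 5190/0.706 = 7350.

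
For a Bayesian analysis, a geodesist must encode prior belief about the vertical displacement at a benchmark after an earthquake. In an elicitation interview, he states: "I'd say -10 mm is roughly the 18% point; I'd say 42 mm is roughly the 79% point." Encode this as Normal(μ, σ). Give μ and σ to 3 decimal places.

μ = 17.645, σ = 30.201

The p-quantile of Normal(μ,σ) is μ + z_p·σ, with z_{0.18} = -0.9154 and z_{0.79} = 0.8064.
Eliminate σ: μ = (z₂·x₁ − z₁·x₂)/(z₂ − z₁) = (0.8064·-10 − (-0.9154)·42)/1.722 = 17.645.
Then σ = (x₂ − x₁)/(z₂ − z₁) = (42 − -10)/1.722 = 30.201.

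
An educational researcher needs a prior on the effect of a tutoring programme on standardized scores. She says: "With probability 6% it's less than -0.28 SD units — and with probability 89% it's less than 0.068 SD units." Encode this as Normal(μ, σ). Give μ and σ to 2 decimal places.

μ = -0.09, σ = 0.13

The p-quantile of Normal(μ,σ) is μ + z_p·σ, with z_{0.06} = -1.555 and z_{0.89} = 1.227.
Eliminate σ: μ = (z₂·x₁ − z₁·x₂)/(z₂ − z₁) = (1.227·-0.28 − (-1.555)·0.068)/2.781 = -0.09.
Then σ = (x₂ − x₁)/(z₂ − z₁) = (0.068 − -0.28)/2.781 = 0.13.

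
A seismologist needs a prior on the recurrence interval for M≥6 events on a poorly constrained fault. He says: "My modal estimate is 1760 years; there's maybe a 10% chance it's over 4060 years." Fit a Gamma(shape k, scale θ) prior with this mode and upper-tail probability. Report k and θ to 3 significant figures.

Gamma(k,θ) with k>1 has mode (k−1)θ, so θ = 1760/(k−1).
Need P(X < 4060) = 0.9 with θ tied to k this way. Start at k = 2, θ = 1760: P(X<4060) ≈ 0.671.
Too low — raise k to concentrate. Iterating converges to k ≈ 3.75.
Then θ = 1760/(3.75−1) ≈ 639.

k ≈ 3.75, θ ≈ 639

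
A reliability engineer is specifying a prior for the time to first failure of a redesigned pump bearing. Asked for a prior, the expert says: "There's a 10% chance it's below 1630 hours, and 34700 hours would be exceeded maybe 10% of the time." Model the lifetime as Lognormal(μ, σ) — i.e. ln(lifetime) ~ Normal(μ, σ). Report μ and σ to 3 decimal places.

If T ~ Lognormal(μ,σ) then ln T ~ Normal(μ,σ), so the p-quantile of ln T is μ + z_p·σ.
ln(1630) = 7.396 and ln(34700) = 10.45; z_{0.1} = -1.282, z_{0.9} = 1.282.
σ = (10.45 − 7.396)/(1.282 − (-1.282)) = 1.193.
μ = 7.396 − (-1.282)·1.193 = 8.925.

μ ≈ 8.925, σ ≈ 1.193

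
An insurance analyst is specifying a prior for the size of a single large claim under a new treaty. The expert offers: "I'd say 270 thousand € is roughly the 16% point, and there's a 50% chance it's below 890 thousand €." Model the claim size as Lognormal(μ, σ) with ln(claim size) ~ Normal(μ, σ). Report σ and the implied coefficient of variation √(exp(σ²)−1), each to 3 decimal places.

If T ~ Lognormal(μ,σ) then ln T ~ Normal(μ,σ), so the p-quantile of ln T is μ + z_p·σ.
ln(270) = 5.598 and ln(890) = 6.791; z_{0.16} = -0.9945, z_{0.5} = 0.
σ = (6.791 − 5.598)/(0 − (-0.9945)) = 1.199.
μ = 5.598 − (-0.9945)·1.199 = 6.791.
CV = √(exp(σ²)−1) = √(exp(1.4387)−1) = 1.793.

σ ≈ 1.199, CV ≈ 1.793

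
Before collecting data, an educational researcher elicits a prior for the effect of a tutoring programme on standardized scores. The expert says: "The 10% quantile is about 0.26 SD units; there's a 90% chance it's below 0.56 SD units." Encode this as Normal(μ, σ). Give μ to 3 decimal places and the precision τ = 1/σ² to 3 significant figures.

The p-quantile of Normal(μ,σ) is μ + z_p·σ, with z_{0.1} = -1.282 and z_{0.9} = 1.282.
Eliminate σ: μ = (z₂·x₁ − z₁·x₂)/(z₂ − z₁) = (1.282·0.26 − (-1.282)·0.56)/2.563 = 0.410.
Then σ = (x₂ − x₁)/(z₂ − z₁) = (0.56 − 0.26)/2.563 = 0.117.
Precision τ = 1/σ² = 1/0.117² = 73.

μ = 0.410, τ = 73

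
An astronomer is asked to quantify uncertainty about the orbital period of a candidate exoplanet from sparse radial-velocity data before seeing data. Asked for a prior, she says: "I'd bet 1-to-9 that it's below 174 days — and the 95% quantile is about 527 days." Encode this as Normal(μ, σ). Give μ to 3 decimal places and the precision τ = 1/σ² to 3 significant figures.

For Normal(μ,σ), the p-quantile is μ + z_p·σ. Here z_{0.1} = -1.282, z_{0.95} = 1.645.
So 174 = μ − 1.282σ and 527 = μ + 1.645σ.
Subtracting: σ = (527 − 174)/(1.645 − (-1.282)) = 120.626.
Then μ = 174 − (-1.282)·120.626 = 328.588.
Precision τ = 1/σ² = 1/120.6² = 6.87e-05.

μ = 328.588, τ = 6.87e-05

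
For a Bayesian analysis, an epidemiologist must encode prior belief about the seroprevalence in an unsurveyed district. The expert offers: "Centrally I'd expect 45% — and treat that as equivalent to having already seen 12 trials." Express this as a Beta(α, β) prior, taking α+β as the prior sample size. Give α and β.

α = 5.4, β = 6.6

Under the effective-sample-size interpretation, Beta(α, β) has prior mean α/(α+β) and prior sample size α+β.
So α+β = 12 and α/(α+β) = 0.45, giving α = 0.45·12 = 5.4 and β = 12 − 5.4 = 6.6.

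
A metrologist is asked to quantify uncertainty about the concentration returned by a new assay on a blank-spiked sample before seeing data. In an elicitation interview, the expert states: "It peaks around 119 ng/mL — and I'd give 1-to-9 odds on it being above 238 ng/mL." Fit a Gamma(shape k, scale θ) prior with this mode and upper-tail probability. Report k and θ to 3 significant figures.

Gamma(k,θ) with k>1 has mode (k−1)θ, so θ = 119/(k−1).
Need P(X < 238) = 0.9 with θ tied to k this way. Start at k = 2, θ = 119: P(X<238) ≈ 0.594.
Too low — raise k to concentrate. Iterating converges to k ≈ 4.99.
Then θ = 119/(4.99−1) ≈ 29.8.

k ≈ 4.99, θ ≈ 29.8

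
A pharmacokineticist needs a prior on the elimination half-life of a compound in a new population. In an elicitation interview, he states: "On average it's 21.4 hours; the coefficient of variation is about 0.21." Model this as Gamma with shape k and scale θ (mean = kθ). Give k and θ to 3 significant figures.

For Gamma(k, scale θ): mean = kθ, variance = kθ², so CV = 1/√k.
CV = 0.21, hence k = 1/CV² = 22.7.
Then θ = mean/k = 21.4/22.7 = 0.944.

k ≈ 22.7, θ ≈ 0.944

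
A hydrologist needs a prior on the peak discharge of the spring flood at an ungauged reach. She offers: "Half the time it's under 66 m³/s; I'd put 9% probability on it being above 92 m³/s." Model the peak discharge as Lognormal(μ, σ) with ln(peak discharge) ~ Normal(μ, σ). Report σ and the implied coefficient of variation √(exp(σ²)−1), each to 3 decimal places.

σ ≈ 0.248, CV ≈ 0.252

If T ~ Lognormal(μ,σ) then ln T ~ Normal(μ,σ), so the p-quantile of ln T is μ + z_p·σ.
ln(66) = 4.19 and ln(92) = 4.522; z_{0.5} = 0, z_{0.91} = 1.341.
σ = (4.522 − 4.19)/(1.341 − (0)) = 0.248.
μ = 4.19 − (0)·0.248 = 4.190.
CV = √(exp(σ²)−1) = √(exp(0.0614)−1) = 0.252.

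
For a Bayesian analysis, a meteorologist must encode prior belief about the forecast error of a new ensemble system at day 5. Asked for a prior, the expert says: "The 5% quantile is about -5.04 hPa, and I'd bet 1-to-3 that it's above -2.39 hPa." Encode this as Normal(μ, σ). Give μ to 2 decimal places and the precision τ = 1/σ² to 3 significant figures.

The p-quantile of Normal(μ,σ) is μ + z_p·σ, with z_{0.05} = -1.645 and z_{0.75} = 0.6745.
Eliminate σ: μ = (z₂·x₁ − z₁·x₂)/(z₂ − z₁) = (0.6745·-5.04 − (-1.645)·-2.39)/2.319 = -3.16.
Then σ = (x₂ − x₁)/(z₂ − z₁) = (-2.39 − -5.04)/2.319 = 1.14.
Precision τ = 1/σ² = 1/1.143² = 0.766.

μ = -3.16, τ = 0.766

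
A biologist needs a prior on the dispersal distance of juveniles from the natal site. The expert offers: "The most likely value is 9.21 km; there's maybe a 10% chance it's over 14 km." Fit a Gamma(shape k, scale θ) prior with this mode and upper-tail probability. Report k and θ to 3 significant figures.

k ≈ 11.6, θ ≈ 0.866

Gamma(k,θ) with k>1 has mode (k−1)θ, so θ = 9.21/(k−1).
Need P(X < 14) = 0.9 with θ tied to k this way. Start at k = 2, θ = 9.21: P(X<14) ≈ 0.449.
Too low — raise k to concentrate. Iterating converges to k ≈ 11.6.
Then θ = 9.21/(11.6−1) ≈ 0.866.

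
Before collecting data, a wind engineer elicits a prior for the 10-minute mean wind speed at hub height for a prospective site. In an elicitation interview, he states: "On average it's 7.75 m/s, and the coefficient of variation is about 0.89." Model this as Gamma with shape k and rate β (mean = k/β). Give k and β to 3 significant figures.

k ≈ 1.26, β ≈ 0.163

For Gamma(k, rate β): mean = k/β, variance = k/β², so CV = 1/√k.
CV = 0.89, hence k = 1/CV² = 1.26.
Then β = k/mean = 1.26/7.75 = 0.163.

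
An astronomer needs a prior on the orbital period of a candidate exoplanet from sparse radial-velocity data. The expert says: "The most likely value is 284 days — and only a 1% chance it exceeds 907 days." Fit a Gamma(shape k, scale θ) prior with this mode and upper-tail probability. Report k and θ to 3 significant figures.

k ≈ 4.29, θ ≈ 86.4

Gamma(k,θ) with k>1 has mode (k−1)θ, so θ = 284/(k−1).
Need P(X < 907) = 0.99 with θ tied to k this way. Start at k = 2, θ = 284: P(X<907) ≈ 0.828.
Too low — raise k to concentrate. Iterating converges to k ≈ 4.29.
Then θ = 284/(4.29−1) ≈ 86.4.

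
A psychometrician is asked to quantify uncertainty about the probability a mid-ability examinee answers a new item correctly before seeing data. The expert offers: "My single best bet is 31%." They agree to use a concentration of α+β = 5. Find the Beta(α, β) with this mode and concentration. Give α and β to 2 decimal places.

α = 1.93, β = 3.07

For α,β > 1 the Beta mode is (α−1)/(α+β−2). With α+β = 5, the mode is (α−1)/3.
Set (α−1)/3 = 0.31 → α = 1 + 0.31·3 = 1.93.
β = 5 − α = 3.07.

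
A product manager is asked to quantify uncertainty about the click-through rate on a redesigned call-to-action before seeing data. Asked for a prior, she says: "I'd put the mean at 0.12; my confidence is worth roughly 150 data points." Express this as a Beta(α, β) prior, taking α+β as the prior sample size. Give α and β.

Under the effective-sample-size interpretation, Beta(α, β) has prior mean α/(α+β) and prior sample size α+β.
So α+β = 150 and α/(α+β) = 0.12, giving α = 0.12·150 = 18 and β = 150 − 18 = 132.

α = 18, β = 132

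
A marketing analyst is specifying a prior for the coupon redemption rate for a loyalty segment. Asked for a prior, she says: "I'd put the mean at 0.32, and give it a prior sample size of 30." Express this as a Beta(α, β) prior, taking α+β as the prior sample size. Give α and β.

α = 9.6, β = 20.4

Under the effective-sample-size interpretation, Beta(α, β) has prior mean α/(α+β) and prior sample size α+β.
So α+β = 30 and α/(α+β) = 0.32, giving α = 0.32·30 = 9.6 and β = 30 − 9.6 = 20.4.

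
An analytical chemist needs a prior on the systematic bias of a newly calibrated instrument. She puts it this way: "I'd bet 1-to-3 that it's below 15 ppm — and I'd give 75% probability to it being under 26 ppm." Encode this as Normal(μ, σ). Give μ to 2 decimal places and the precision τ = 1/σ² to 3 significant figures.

μ = 20.50, τ = 0.015

For Normal(μ,σ), the p-quantile is μ + z_p·σ. Here z_{0.25} = -0.6745, z_{0.75} = 0.6745.
So 15 = μ − 0.6745σ and 26 = μ + 0.6745σ.
Subtracting: σ = (26 − 15)/(0.6745 − (-0.6745)) = 8.15.
Then μ = 15 − (-0.6745)·8.15 = 20.50.
Precision τ = 1/σ² = 1/8.154² = 0.015.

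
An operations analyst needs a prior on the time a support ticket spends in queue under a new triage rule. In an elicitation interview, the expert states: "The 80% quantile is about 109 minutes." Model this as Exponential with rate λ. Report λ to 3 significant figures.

P(T < 109.0) = 1 − e^(−λ·109.0) = 0.8, so λ = −ln(1−0.8)/109.0 = −ln(0.2)/109.0 = 0.0148.

λ ≈ 0.0148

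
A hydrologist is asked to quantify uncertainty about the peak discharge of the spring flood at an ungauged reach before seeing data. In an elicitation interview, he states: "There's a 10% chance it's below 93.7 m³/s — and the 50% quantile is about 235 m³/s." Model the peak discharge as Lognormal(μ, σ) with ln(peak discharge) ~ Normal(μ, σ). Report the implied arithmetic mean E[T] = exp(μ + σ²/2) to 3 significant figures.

E[T] ≈ 304 m³/s

If T ~ Lognormal(μ,σ) then ln T ~ Normal(μ,σ), so the p-quantile of ln T is μ + z_p·σ.
ln(93.7) = 4.54 and ln(235) = 5.46; z_{0.1} = -1.282, z_{0.5} = 0.
σ = (5.46 − 4.54)/(0 − (-1.282)) = 0.717.
μ = 4.54 − (-1.282)·0.717 = 5.460.
E[T] = exp(μ + σ²/2) = exp(5.460 + 0.2574) = 304 m³/s.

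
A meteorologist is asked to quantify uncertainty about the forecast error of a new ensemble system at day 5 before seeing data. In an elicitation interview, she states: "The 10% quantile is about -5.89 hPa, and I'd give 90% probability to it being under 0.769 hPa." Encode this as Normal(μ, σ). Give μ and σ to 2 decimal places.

The p-quantile of Normal(μ,σ) is μ + z_p·σ, with z_{0.1} = -1.282 and z_{0.9} = 1.282.
Eliminate σ: μ = (z₂·x₁ − z₁·x₂)/(z₂ − z₁) = (1.282·-5.89 − (-1.282)·0.769)/2.563 = -2.56.
Then σ = (x₂ − x₁)/(z₂ − z₁) = (0.769 − -5.89)/2.563 = 2.60.

μ = -2.56, σ = 2.60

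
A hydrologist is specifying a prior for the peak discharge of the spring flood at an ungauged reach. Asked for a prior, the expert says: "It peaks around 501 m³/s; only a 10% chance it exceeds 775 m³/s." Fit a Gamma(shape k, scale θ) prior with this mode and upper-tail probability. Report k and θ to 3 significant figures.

Gamma(k,θ) with k>1 has mode (k−1)θ, so θ = 501/(k−1).
Need P(X < 775) = 0.9 with θ tied to k this way. Start at k = 2, θ = 501: P(X<775) ≈ 0.458.
Too low — raise k to concentrate. Iterating converges to k ≈ 10.8.
Then θ = 501/(10.8−1) ≈ 51.

k ≈ 10.8, θ ≈ 51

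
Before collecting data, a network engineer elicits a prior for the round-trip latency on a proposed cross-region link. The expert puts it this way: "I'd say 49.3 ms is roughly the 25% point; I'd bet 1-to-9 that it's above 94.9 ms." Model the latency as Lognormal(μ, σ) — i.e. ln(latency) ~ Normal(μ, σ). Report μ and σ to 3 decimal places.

μ ≈ 4.124, σ ≈ 0.335

If T ~ Lognormal(μ,σ) then ln T ~ Normal(μ,σ), so the p-quantile of ln T is μ + z_p·σ.
ln(49.3) = 3.898 and ln(94.9) = 4.553; z_{0.25} = -0.6745, z_{0.9} = 1.282.
σ = (4.553 − 3.898)/(1.282 − (-0.6745)) = 0.335.
μ = 3.898 − (-0.6745)·0.335 = 4.124.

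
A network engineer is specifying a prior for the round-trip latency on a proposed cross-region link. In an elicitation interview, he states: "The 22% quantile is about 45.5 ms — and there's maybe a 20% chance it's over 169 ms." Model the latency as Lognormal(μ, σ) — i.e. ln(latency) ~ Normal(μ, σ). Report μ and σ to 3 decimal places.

μ ≈ 4.446, σ ≈ 0.813

If T ~ Lognormal(μ,σ) then ln T ~ Normal(μ,σ), so the p-quantile of ln T is μ + z_p·σ.
ln(45.5) = 3.818 and ln(169) = 5.13; z_{0.22} = -0.7722, z_{0.8} = 0.8416.
σ = (5.13 − 3.818)/(0.8416 − (-0.7722)) = 0.813.
μ = 3.818 − (-0.7722)·0.813 = 4.446.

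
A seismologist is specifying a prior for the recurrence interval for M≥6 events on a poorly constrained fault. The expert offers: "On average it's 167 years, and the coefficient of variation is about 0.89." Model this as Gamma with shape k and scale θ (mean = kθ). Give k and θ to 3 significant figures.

For Gamma(k, scale θ): mean = kθ, variance = kθ², so CV = 1/√k.
CV = 0.89, hence k = 1/CV² = 1.26.
Then θ = mean/k = 167/1.26 = 132.

k ≈ 1.26, θ ≈ 132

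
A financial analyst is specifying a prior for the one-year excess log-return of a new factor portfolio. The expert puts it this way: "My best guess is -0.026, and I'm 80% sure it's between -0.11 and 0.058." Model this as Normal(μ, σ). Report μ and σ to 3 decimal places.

A symmetric 80% interval runs μ ± z·σ with z = 1.282.
Half-width = 0.084, so σ = 0.084/1.282 = 0.066.
μ is the stated best guess, -0.026.

μ = -0.026, σ = 0.066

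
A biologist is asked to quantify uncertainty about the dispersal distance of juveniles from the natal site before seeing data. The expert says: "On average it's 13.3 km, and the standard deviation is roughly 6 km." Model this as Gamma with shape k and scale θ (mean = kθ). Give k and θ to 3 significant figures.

For Gamma(k, scale θ): mean = kθ, variance = kθ², so CV = 1/√k.
CV = SD/mean = 6/13.3 = 0.4511, hence k = 1/CV² = 4.91.
Then θ = mean/k = 13.3/4.91 = 2.71.

k ≈ 4.91, θ ≈ 2.71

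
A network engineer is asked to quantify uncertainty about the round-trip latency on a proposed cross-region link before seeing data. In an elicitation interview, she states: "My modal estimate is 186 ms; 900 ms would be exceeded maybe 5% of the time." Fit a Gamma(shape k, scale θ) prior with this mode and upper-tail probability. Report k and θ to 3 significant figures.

k ≈ 1.97, θ ≈ 192

Gamma(k,θ) with k>1 has mode (k−1)θ, so θ = 186/(k−1).
Need P(X < 900) = 0.95 with θ tied to k this way. Start at k = 2, θ = 186: P(X<900) ≈ 0.954.
Too high — lower k to spread out. Iterating converges to k ≈ 1.97.
Then θ = 186/(1.97−1) ≈ 192.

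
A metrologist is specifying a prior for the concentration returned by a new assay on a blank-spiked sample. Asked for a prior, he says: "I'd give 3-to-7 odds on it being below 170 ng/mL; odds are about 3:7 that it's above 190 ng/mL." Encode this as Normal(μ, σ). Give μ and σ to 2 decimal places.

The p-quantile of Normal(μ,σ) is μ + z_p·σ, with z_{0.3} = -0.5244 and z_{0.7} = 0.5244.
Eliminate σ: μ = (z₂·x₁ − z₁·x₂)/(z₂ − z₁) = (0.5244·170 − (-0.5244)·190)/1.049 = 180.00.
Then σ = (x₂ − x₁)/(z₂ − z₁) = (190 − 170)/1.049 = 19.07.

μ = 180.00, σ = 19.07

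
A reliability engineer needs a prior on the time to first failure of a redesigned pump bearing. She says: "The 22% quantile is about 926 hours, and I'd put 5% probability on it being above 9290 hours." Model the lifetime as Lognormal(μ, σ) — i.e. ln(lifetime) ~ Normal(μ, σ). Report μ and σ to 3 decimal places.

If T ~ Lognormal(μ,σ) then ln T ~ Normal(μ,σ), so the p-quantile of ln T is μ + z_p·σ.
ln(926) = 6.831 and ln(9290) = 9.137; z_{0.22} = -0.7722, z_{0.95} = 1.645.
σ = (9.137 − 6.831)/(1.645 − (-0.7722)) = 0.954.
μ = 6.831 − (-0.7722)·0.954 = 7.568.

μ ≈ 7.568, σ ≈ 0.954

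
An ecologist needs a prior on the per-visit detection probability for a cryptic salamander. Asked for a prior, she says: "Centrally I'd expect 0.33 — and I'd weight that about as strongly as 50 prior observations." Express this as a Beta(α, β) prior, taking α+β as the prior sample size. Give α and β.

Under the effective-sample-size interpretation, Beta(α, β) has prior mean α/(α+β) and prior sample size α+β.
So α+β = 50 and α/(α+β) = 0.33, giving α = 0.33·50 = 16.5 and β = 50 − 16.5 = 33.5.

α = 16.5, β = 33.5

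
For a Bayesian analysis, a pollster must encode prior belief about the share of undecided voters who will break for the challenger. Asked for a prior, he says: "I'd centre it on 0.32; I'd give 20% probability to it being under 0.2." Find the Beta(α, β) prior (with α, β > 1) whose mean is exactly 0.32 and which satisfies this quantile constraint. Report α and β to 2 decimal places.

α ≈ 3.55, β ≈ 7.55

With mean 0.32 fixed, write α = 0.32s, β = 0.68s where s = α+β.
Need P(θ < 0.2) = 0.2 under Beta(0.32s, 0.68s). Normal approximation: (q−m)/√(m(1−m)/s) ≈ z_{0.2} = -0.842, so s ≈ 0.32·0.68·(-0.842)²/(0.2−0.32)² = 10.7.
At s = 10.7: P(θ<0.2) ≈ 0.205. Adjusting to match 0.2 gives s ≈ 11.11.
So α = 0.32·11.11 ≈ 3.55, β = 0.68·11.11 ≈ 7.55.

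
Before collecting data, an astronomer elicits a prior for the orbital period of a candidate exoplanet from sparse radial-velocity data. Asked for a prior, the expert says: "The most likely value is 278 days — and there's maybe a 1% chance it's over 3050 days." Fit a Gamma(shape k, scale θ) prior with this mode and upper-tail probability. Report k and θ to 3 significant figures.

Gamma(k,θ) with k>1 has mode (k−1)θ, so θ = 278/(k−1).
Need P(X < 3050) = 0.99 with θ tied to k this way. Start at k = 2, θ = 278: P(X<3050) ≈ 1.000.
Too high — lower k to spread out. Iterating converges to k ≈ 1.52.
Then θ = 278/(1.52−1) ≈ 534.

k ≈ 1.52, θ ≈ 534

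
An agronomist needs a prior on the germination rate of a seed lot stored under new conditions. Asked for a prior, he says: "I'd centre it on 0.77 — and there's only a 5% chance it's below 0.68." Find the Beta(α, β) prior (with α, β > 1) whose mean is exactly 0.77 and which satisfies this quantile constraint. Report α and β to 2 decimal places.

α ≈ 49.83, β ≈ 14.88

With mean 0.77 fixed, write α = 0.77s, β = 0.23s where s = α+β.
Need P(θ < 0.68) = 0.05 under Beta(0.77s, 0.23s). Normal approximation: (q−m)/√(m(1−m)/s) ≈ z_{0.05} = -1.64, so s ≈ 0.77·0.23·(-1.64)²/(0.68−0.77)² = 59.2.
At s = 59.2: P(θ<0.68) ≈ 0.057. Adjusting to match 0.05 gives s ≈ 64.71.
So α = 0.77·64.71 ≈ 49.83, β = 0.23·64.71 ≈ 14.88.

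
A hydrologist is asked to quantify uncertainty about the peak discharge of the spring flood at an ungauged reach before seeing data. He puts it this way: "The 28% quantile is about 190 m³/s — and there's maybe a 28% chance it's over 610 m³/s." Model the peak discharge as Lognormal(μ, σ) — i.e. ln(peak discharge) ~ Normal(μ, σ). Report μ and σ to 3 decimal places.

If T ~ Lognormal(μ,σ) then ln T ~ Normal(μ,σ), so the p-quantile of ln T is μ + z_p·σ.
ln(190) = 5.247 and ln(610) = 6.413; z_{0.28} = -0.5828, z_{0.72} = 0.5828.
σ = (6.413 − 5.247)/(0.5828 − (-0.5828)) = 1.001.
μ = 5.247 − (-0.5828)·1.001 = 5.830.

μ ≈ 5.830, σ ≈ 1.001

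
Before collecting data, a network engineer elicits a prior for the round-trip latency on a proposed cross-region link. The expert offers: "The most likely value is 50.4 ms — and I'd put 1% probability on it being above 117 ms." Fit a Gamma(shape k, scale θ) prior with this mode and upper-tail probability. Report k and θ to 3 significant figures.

Gamma(k,θ) with k>1 has mode (k−1)θ, so θ = 50.4/(k−1).
Need P(X < 117) = 0.99 with θ tied to k this way. Start at k = 2, θ = 50.4: P(X<117) ≈ 0.674.
Too low — raise k to concentrate. Iterating converges to k ≈ 7.72.
Then θ = 50.4/(7.72−1) ≈ 7.5.

k ≈ 7.72, θ ≈ 7.5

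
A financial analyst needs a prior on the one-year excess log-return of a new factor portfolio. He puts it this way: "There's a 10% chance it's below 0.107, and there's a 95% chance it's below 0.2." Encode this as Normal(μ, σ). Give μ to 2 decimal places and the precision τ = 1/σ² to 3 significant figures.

μ = 0.15, τ = 990

For Normal(μ,σ), the p-quantile is μ + z_p·σ. Here z_{0.1} = -1.282, z_{0.95} = 1.645.
So 0.107 = μ − 1.282σ and 0.2 = μ + 1.645σ.
Subtracting: σ = (0.2 − 0.107)/(1.645 − (-1.282)) = 0.03.
Then μ = 0.107 − (-1.282)·0.03 = 0.15.
Precision τ = 1/σ² = 1/0.03178² = 990.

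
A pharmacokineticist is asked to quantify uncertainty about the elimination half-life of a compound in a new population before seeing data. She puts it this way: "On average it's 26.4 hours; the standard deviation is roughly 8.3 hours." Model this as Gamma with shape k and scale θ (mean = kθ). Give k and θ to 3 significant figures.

k ≈ 10.1, θ ≈ 2.61

For Gamma(k, scale θ): mean = kθ, variance = kθ², so CV = 1/√k.
CV = SD/mean = 8.3/26.4 = 0.3144, hence k = 1/CV² = 10.1.
Then θ = mean/k = 26.4/10.1 = 2.61.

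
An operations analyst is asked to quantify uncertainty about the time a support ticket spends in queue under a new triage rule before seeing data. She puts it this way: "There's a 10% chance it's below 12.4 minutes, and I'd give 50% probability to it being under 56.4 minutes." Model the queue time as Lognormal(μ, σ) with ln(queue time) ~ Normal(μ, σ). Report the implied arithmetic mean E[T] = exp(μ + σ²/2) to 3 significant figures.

E[T] ≈ 113 minutes

If T ~ Lognormal(μ,σ) then ln T ~ Normal(μ,σ), so the p-quantile of ln T is μ + z_p·σ.
ln(12.4) = 2.518 and ln(56.4) = 4.032; z_{0.1} = -1.282, z_{0.5} = 0.
σ = (4.032 − 2.518)/(0 − (-1.282)) = 1.182.
μ = 2.518 − (-1.282)·1.182 = 4.032.
E[T] = exp(μ + σ²/2) = exp(4.032 + 0.6985) = 113 minutes.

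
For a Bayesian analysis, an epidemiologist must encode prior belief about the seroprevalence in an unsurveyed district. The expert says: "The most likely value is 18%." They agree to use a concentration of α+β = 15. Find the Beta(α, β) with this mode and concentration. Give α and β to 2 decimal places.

For α,β > 1 the Beta mode is (α−1)/(α+β−2). With α+β = 15, the mode is (α−1)/13.
Set (α−1)/13 = 0.18 → α = 1 + 0.18·13 = 3.34.
β = 15 − α = 11.66.

α = 3.34, β = 11.66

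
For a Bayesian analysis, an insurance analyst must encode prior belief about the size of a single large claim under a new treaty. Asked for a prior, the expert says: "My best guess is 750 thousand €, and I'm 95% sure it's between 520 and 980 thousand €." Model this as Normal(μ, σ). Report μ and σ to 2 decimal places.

A symmetric 95% interval runs μ ± z·σ with z = 1.96.
Half-width = 230, so σ = 230/1.96 = 117.35.
μ is the stated best guess, 750.00.

μ = 750.00, σ = 117.35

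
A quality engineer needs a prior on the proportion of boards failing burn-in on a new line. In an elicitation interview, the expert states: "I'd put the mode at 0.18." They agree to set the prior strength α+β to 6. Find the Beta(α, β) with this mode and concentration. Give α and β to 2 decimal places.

α = 1.72, β = 4.28

For α,β > 1 the Beta mode is (α−1)/(α+β−2). With α+β = 6, the mode is (α−1)/4.
Set (α−1)/4 = 0.18 → α = 1 + 0.18·4 = 1.72.
β = 6 − α = 4.28.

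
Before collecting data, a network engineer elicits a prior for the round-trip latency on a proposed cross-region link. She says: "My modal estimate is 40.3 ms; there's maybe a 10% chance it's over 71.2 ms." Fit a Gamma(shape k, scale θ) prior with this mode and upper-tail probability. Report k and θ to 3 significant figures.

k ≈ 6.87, θ ≈ 6.87

Gamma(k,θ) with k>1 has mode (k−1)θ, so θ = 40.3/(k−1).
Need P(X < 71.2) = 0.9 with θ tied to k this way. Start at k = 2, θ = 40.3: P(X<71.2) ≈ 0.527.
Too low — raise k to concentrate. Iterating converges to k ≈ 6.87.
Then θ = 40.3/(6.87−1) ≈ 6.87.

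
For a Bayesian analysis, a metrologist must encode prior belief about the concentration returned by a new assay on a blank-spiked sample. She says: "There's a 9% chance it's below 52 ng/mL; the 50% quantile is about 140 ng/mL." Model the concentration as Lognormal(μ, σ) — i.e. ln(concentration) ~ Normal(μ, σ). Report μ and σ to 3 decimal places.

If T ~ Lognormal(μ,σ) then ln T ~ Normal(μ,σ), so the p-quantile of ln T is μ + z_p·σ.
ln(52) = 3.951 and ln(140) = 4.942; z_{0.09} = -1.341, z_{0.5} = 0.
σ = (4.942 − 3.951)/(0 − (-1.341)) = 0.739.
μ = 3.951 − (-1.341)·0.739 = 4.942.

μ ≈ 4.942, σ ≈ 0.739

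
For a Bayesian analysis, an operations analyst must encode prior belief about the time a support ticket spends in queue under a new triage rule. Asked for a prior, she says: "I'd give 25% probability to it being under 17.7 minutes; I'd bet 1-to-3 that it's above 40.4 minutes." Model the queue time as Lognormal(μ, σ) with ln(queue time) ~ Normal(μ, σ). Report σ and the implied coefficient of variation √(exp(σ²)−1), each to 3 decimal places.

σ ≈ 0.612, CV ≈ 0.674

If T ~ Lognormal(μ,σ) then ln T ~ Normal(μ,σ), so the p-quantile of ln T is μ + z_p·σ.
ln(17.7) = 2.874 and ln(40.4) = 3.699; z_{0.25} = -0.6745, z_{0.75} = 0.6745.
σ = (3.699 − 2.874)/(0.6745 − (-0.6745)) = 0.612.
μ = 2.874 − (-0.6745)·0.612 = 3.286.
CV = √(exp(σ²)−1) = √(exp(0.3743)−1) = 0.674.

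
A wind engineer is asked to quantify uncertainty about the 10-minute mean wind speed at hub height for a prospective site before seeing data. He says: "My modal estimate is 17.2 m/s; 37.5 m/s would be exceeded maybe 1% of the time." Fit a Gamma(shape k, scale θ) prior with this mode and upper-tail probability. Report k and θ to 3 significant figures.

k ≈ 8.95, θ ≈ 2.16

Gamma(k,θ) with k>1 has mode (k−1)θ, so θ = 17.2/(k−1).
Need P(X < 37.5) = 0.99 with θ tied to k this way. Start at k = 2, θ = 17.2: P(X<37.5) ≈ 0.641.
Too low — raise k to concentrate. Iterating converges to k ≈ 8.95.
Then θ = 17.2/(8.95−1) ≈ 2.16.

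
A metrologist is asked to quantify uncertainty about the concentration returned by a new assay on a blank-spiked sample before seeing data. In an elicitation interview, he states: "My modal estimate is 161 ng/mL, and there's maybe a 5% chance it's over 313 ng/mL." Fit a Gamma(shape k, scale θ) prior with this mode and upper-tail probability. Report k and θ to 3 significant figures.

k ≈ 7.28, θ ≈ 25.6

Gamma(k,θ) with k>1 has mode (k−1)θ, so θ = 161/(k−1).
Need P(X < 313) = 0.95 with θ tied to k this way. Start at k = 2, θ = 161: P(X<313) ≈ 0.579.
Too low — raise k to concentrate. Iterating converges to k ≈ 7.28.
Then θ = 161/(7.28−1) ≈ 25.6.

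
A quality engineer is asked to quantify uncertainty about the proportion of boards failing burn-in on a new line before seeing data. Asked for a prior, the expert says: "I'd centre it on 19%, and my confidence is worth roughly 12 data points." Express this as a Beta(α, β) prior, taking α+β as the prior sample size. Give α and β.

α = 2.28, β = 9.72

Under the effective-sample-size interpretation, Beta(α, β) has prior mean α/(α+β) and prior sample size α+β.
So α+β = 12 and α/(α+β) = 0.19, giving α = 0.19·12 = 2.28 and β = 12 − 2.28 = 9.72.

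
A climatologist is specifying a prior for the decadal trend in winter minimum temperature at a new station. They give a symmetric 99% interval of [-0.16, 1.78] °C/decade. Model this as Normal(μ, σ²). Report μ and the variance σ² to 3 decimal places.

μ = 0.810, σ² = 0.142

A symmetric 99% interval runs μ ± z·σ with z = 2.576.
Half-width = 0.97, so σ = 0.97/2.576 = 0.3766 and σ² = 0.142.
μ is the interval midpoint, 0.810.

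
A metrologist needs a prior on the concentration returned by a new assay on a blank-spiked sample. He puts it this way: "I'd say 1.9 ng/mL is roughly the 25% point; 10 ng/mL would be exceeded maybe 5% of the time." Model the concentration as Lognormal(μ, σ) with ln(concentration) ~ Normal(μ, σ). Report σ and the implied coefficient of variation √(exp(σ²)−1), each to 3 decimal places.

σ ≈ 0.716, CV ≈ 0.818

If T ~ Lognormal(μ,σ) then ln T ~ Normal(μ,σ), so the p-quantile of ln T is μ + z_p·σ.
ln(1.9) = 0.6419 and ln(10) = 2.303; z_{0.25} = -0.6745, z_{0.95} = 1.645.
σ = (2.303 − 0.6419)/(1.645 − (-0.6745)) = 0.716.
μ = 0.6419 − (-0.6745)·0.716 = 1.125.
CV = √(exp(σ²)−1) = √(exp(0.5127)−1) = 0.818.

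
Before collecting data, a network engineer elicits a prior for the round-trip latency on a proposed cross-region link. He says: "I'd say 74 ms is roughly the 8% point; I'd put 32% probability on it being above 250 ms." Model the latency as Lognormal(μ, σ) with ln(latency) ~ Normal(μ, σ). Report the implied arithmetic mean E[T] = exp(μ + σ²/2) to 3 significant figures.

If T ~ Lognormal(μ,σ) then ln T ~ Normal(μ,σ), so the p-quantile of ln T is μ + z_p·σ.
ln(74) = 4.304 and ln(250) = 5.521; z_{0.08} = -1.405, z_{0.68} = 0.4677.
σ = (5.521 − 4.304)/(0.4677 − (-1.405)) = 0.650.
μ = 4.304 − (-1.405)·0.650 = 5.217.
E[T] = exp(μ + σ²/2) = exp(5.217 + 0.2113) = 228 ms.

E[T] ≈ 228 ms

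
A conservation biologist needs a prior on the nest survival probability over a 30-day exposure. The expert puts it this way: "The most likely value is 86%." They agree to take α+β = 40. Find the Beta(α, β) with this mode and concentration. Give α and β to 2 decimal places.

For α,β > 1 the Beta mode is (α−1)/(α+β−2). With α+β = 40, the mode is (α−1)/38.
Set (α−1)/38 = 0.86 → α = 1 + 0.86·38 = 33.68.
β = 40 − α = 6.32.

α = 33.68, β = 6.32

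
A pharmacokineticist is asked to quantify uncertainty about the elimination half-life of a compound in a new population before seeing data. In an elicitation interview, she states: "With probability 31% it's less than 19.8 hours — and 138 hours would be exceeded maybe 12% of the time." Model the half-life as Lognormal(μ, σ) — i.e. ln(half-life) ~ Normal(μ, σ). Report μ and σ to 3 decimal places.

If T ~ Lognormal(μ,σ) then ln T ~ Normal(μ,σ), so the p-quantile of ln T is μ + z_p·σ.
ln(19.8) = 2.986 and ln(138) = 4.927; z_{0.31} = -0.4959, z_{0.88} = 1.175.
σ = (4.927 − 2.986)/(1.175 − (-0.4959)) = 1.162.
μ = 2.986 − (-0.4959)·1.162 = 3.562.

μ ≈ 3.562, σ ≈ 1.162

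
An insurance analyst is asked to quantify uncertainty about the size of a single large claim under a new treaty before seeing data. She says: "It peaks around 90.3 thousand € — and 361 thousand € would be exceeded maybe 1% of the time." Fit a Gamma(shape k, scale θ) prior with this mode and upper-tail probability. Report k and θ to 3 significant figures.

k ≈ 3.18, θ ≈ 41.5

Gamma(k,θ) with k>1 has mode (k−1)θ, so θ = 90.3/(k−1).
Need P(X < 361) = 0.99 with θ tied to k this way. Start at k = 2, θ = 90.3: P(X<361) ≈ 0.908.
Too low — raise k to concentrate. Iterating converges to k ≈ 3.18.
Then θ = 90.3/(3.18−1) ≈ 41.5.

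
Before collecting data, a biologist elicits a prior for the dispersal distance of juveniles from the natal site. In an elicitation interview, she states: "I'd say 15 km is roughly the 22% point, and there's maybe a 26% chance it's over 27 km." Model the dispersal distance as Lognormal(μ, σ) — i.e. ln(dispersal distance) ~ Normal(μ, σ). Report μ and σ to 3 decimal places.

μ ≈ 3.029, σ ≈ 0.415

If T ~ Lognormal(μ,σ) then ln T ~ Normal(μ,σ), so the p-quantile of ln T is μ + z_p·σ.
ln(15) = 2.708 and ln(27) = 3.296; z_{0.22} = -0.7722, z_{0.74} = 0.6433.
σ = (3.296 − 2.708)/(0.6433 − (-0.7722)) = 0.415.
μ = 2.708 − (-0.7722)·0.415 = 3.029.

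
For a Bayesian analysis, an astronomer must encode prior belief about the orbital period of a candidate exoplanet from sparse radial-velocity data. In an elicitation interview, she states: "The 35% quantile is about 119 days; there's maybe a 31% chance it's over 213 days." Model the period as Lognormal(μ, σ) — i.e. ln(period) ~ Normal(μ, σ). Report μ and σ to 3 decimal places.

If T ~ Lognormal(μ,σ) then ln T ~ Normal(μ,σ), so the p-quantile of ln T is μ + z_p·σ.
ln(119) = 4.779 and ln(213) = 5.361; z_{0.35} = -0.3853, z_{0.69} = 0.4959.
σ = (5.361 − 4.779)/(0.4959 − (-0.3853)) = 0.661.
μ = 4.779 − (-0.3853)·0.661 = 5.034.

μ ≈ 5.034, σ ≈ 0.661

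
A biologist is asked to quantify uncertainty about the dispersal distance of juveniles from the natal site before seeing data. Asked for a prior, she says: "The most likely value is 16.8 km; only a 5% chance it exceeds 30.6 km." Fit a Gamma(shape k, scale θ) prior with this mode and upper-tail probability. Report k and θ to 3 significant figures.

k ≈ 8.75, θ ≈ 2.17

Gamma(k,θ) with k>1 has mode (k−1)θ, so θ = 16.8/(k−1).
Need P(X < 30.6) = 0.95 with θ tied to k this way. Start at k = 2, θ = 16.8: P(X<30.6) ≈ 0.544.
Too low — raise k to concentrate. Iterating converges to k ≈ 8.75.
Then θ = 16.8/(8.75−1) ≈ 2.17.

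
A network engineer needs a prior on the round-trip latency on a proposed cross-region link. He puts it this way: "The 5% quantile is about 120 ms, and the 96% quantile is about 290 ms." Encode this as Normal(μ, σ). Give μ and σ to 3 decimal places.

μ = 202.351, σ = 50.066

The p-quantile of Normal(μ,σ) is μ + z_p·σ, with z_{0.05} = -1.645 and z_{0.96} = 1.751.
Eliminate σ: μ = (z₂·x₁ − z₁·x₂)/(z₂ − z₁) = (1.751·120 − (-1.645)·290)/3.396 = 202.351.
Then σ = (x₂ − x₁)/(z₂ − z₁) = (290 − 120)/3.396 = 50.066.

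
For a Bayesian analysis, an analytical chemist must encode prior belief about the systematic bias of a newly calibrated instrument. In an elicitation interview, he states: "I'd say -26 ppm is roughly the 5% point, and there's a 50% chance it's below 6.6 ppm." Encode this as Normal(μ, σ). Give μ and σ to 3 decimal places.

For Normal(μ,σ), the p-quantile is μ + z_p·σ. Here z_{0.05} = -1.645, z_{0.5} = 0.
So -26 = μ − 1.645σ and 6.6 = μ + 0σ.
Subtracting: σ = (6.6 − -26)/(0 − (-1.645)) = 19.819.
Then μ = -26 − (-1.645)·19.819 = 6.600.

μ = 6.600, σ = 19.819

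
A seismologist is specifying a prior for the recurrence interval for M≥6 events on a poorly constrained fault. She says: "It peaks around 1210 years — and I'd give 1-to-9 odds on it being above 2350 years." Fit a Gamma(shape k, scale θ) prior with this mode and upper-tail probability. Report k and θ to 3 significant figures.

k ≈ 5.35, θ ≈ 278

Gamma(k,θ) with k>1 has mode (k−1)θ, so θ = 1210/(k−1).
Need P(X < 2350) = 0.9 with θ tied to k this way. Start at k = 2, θ = 1210: P(X<2350) ≈ 0.578.
Too low — raise k to concentrate. Iterating converges to k ≈ 5.35.
Then θ = 1210/(5.35−1) ≈ 278.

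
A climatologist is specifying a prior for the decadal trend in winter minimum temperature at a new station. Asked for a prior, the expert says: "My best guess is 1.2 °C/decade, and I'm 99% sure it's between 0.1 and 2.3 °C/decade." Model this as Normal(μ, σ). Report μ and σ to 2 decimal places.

A symmetric 99% interval runs μ ± z·σ with z = 2.576.
Half-width = 1.1, so σ = 1.1/2.576 = 0.43.
μ is the stated best guess, 1.20.

μ = 1.20, σ = 0.43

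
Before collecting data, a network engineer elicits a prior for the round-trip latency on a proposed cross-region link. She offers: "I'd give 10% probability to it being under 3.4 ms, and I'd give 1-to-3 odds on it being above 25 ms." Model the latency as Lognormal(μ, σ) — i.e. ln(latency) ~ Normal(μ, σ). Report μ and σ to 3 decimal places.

μ ≈ 2.531, σ ≈ 1.020

If T ~ Lognormal(μ,σ) then ln T ~ Normal(μ,σ), so the p-quantile of ln T is μ + z_p·σ.
ln(3.4) = 1.224 and ln(25) = 3.219; z_{0.1} = -1.282, z_{0.75} = 0.6745.
σ = (3.219 − 1.224)/(0.6745 − (-1.282)) = 1.020.
μ = 1.224 − (-1.282)·1.020 = 2.531.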